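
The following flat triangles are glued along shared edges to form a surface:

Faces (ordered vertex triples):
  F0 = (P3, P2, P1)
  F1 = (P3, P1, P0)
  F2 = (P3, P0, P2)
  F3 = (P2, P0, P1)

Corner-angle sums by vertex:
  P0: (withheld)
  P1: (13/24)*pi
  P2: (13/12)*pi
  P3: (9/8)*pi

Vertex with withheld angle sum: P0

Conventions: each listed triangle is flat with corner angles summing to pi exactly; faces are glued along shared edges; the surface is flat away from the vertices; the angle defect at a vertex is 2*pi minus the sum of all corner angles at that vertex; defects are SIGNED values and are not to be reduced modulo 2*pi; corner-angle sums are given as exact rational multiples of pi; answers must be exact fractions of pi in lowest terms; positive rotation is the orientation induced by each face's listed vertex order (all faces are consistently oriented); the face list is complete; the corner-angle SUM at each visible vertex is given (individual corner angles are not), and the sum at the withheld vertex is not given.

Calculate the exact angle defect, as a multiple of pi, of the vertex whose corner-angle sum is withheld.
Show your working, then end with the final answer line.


V = 4, E = 6, F = 4; chi = V - E + F = 2
Gauss-Bonnet: total defect = 2*pi*chi = 4*pi; visible defects sum to (13/4)*pi

Answer: defect(P0) = (3/4)*pi


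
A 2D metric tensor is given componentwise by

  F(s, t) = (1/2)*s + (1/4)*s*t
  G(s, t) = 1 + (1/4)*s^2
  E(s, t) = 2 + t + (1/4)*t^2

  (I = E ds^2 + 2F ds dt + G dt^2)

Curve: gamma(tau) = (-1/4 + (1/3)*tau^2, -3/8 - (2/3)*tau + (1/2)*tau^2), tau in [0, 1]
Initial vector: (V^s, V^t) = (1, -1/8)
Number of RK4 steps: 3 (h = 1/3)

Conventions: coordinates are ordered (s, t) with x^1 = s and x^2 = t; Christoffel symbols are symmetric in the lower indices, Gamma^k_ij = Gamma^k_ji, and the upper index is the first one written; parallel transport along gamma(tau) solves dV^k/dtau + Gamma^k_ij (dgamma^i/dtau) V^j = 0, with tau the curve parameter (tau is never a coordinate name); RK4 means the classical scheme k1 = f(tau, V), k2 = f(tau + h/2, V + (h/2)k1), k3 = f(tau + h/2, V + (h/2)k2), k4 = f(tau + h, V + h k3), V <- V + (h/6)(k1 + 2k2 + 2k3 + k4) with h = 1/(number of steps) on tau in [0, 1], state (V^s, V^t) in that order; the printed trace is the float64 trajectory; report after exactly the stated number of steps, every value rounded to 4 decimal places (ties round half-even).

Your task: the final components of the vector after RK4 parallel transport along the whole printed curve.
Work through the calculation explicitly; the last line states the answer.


gamma'(tau) = ((2/3)*tau, -2/3 + tau); f(tau, V)^k = -Gamma^k_ij(gamma(tau)) gamma'^i(tau) V^j; h = 1/3; intermediate values shown to 6 dp
curve data and Christoffel symbols at the stage parameters:
  tau = 0.000000: gamma = (-0.250000, -0.375000), gamma' = (0.000000, -0.666667); Gamma_sss = 0.000000, Gamma_sst = 0.242424, Gamma_stt = 0.000000, Gamma_tss = 0.000000, Gamma_tst = -0.037296, Gamma_ttt = 0.000000
  tau = 0.166667: gamma = (-0.240741, -0.472222), gamma' = (0.111111, -0.500000); Gamma_sss = 0.000000, Gamma_sst = 0.239012, Gamma_stt = 0.000000, Gamma_tss = 0.000000, Gamma_tst = -0.037662, Gamma_ttt = 0.000000
  tau = 0.333333: gamma = (-0.212963, -0.541667), gamma' = (0.222222, -0.333333); Gamma_sss = 0.000000, Gamma_sst = 0.236279, Gamma_stt = 0.000000, Gamma_tss = 0.000000, Gamma_tst = -0.034504, Gamma_ttt = 0.000000
  tau = 0.500000: gamma = (-0.166667, -0.583333), gamma' = (0.333333, -0.166667); Gamma_sss = 0.000000, Gamma_sst = 0.234753, Gamma_stt = 0.000000, Gamma_tss = 0.000000, Gamma_tst = -0.027618, Gamma_ttt = 0.000000
  tau = 0.666667: gamma = (-0.101852, -0.597222), gamma' = (0.444444, 0.000000); Gamma_sss = 0.000000, Gamma_sst = 0.234650, Gamma_stt = 0.000000, Gamma_tss = 0.000000, Gamma_tst = -0.017037, Gamma_ttt = 0.000000
  tau = 0.833333: gamma = (-0.018519, -0.583333), gamma' = (0.555556, 0.166667); Gamma_sss = 0.000000, Gamma_sst = 0.235825, Gamma_stt = 0.000000, Gamma_tss = 0.000000, Gamma_tst = -0.003083, Gamma_ttt = 0.000000
  tau = 1.000000: gamma = (0.083333, -0.541667), gamma' = (0.666667, 0.333333); Gamma_sss = 0.000000, Gamma_sst = 0.237758, Gamma_stt = 0.000000, Gamma_tss = 0.000000, Gamma_tst = 0.013586, Gamma_ttt = 0.000000
step 0: V^s = 1.0000, V^t = -0.1250
step 1: k1 = (0.161616, -0.024864), k2 = (0.126155, -0.019879), k3 = (0.125426, -0.019764), k4 = (0.088962, -0.012991); V <- V + (h/6)(k1 + 2k2 + 2k3 + k4): V^s = 1.0419, V^t = -0.1315
step 2: k1 = (0.088963, -0.012991), k2 = (0.051804, -0.006095), k3 = (0.051472, -0.006055), k4 = (0.013925, -0.001011); V <- V + (h/6)(k1 + 2k2 + 2k3 + k4): V^s = 1.0591, V^t = -0.1336
step 3: k1 = (0.013937, -0.001012), k2 = (-0.024187, 0.000316), k3 = (-0.023966, 0.000313), k4 = (-0.062135, -0.003551); V <- V + (h/6)(k1 + 2k2 + 2k3 + k4): V^s = 1.0510, V^t = -0.1338

Answer: V^s = 1.0510, V^t = -0.1338


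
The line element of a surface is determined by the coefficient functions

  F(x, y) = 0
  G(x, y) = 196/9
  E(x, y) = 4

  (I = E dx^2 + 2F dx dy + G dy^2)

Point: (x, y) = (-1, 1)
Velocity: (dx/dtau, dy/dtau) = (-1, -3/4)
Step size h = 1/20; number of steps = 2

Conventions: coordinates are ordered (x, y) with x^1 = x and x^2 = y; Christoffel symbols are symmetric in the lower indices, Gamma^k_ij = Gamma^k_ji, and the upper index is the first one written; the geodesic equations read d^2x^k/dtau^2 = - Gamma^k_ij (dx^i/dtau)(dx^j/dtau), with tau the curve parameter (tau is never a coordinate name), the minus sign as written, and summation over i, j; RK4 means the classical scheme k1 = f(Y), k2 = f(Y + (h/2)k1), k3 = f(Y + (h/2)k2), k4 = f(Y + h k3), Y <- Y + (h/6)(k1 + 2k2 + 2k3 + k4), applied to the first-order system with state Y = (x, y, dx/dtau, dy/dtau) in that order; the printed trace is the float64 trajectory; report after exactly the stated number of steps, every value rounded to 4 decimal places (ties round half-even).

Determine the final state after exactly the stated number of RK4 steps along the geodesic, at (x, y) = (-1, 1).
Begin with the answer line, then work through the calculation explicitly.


Answer: x = -1.1000, y = 0.9250, dx/dtau = -1.0000, dy/dtau = -0.7500

f(Y) = (dx/dtau, dy/dtau, -Gamma^x_ij Y'^i Y'^j, -Gamma^y_ij Y'^i Y'^j) with the Gammas evaluated at the stage position; h = 0.050000; intermediate values shown to 6 dp
step 0: x = -1.0000, y = 1.0000, dx/dtau = -1.0000, dy/dtau = -0.7500
step 1:
  k1: at (x, y) = (-1.000000, 1.000000), (dx/dtau, dy/dtau) = (-1.000000, -0.750000); Gamma_xxx = 0.000000, Gamma_xxy = 0.000000, Gamma_xyy = 0.000000, Gamma_yxx = 0.000000, Gamma_yxy = 0.000000, Gamma_yyy = 0.000000; k1 = (-1.000000, -0.750000, 0.000000, 0.000000)
  k2: at (x, y) = (-1.025000, 0.981250), (dx/dtau, dy/dtau) = (-1.000000, -0.750000); Gamma_xxx = 0.000000, Gamma_xxy = 0.000000, Gamma_xyy = 0.000000, Gamma_yxx = 0.000000, Gamma_yxy = 0.000000, Gamma_yyy = 0.000000; k2 = (-1.000000, -0.750000, 0.000000, 0.000000)
  k3: at (x, y) = (-1.025000, 0.981250), (dx/dtau, dy/dtau) = (-1.000000, -0.750000); Gamma_xxx = 0.000000, Gamma_xxy = 0.000000, Gamma_xyy = 0.000000, Gamma_yxx = 0.000000, Gamma_yxy = 0.000000, Gamma_yyy = 0.000000; k3 = (-1.000000, -0.750000, 0.000000, 0.000000)
  k4: at (x, y) = (-1.050000, 0.962500), (dx/dtau, dy/dtau) = (-1.000000, -0.750000); Gamma_xxx = 0.000000, Gamma_xxy = 0.000000, Gamma_xyy = 0.000000, Gamma_yxx = 0.000000, Gamma_yxy = 0.000000, Gamma_yyy = 0.000000; k4 = (-1.000000, -0.750000, 0.000000, 0.000000)
  Y <- Y + (h/6)(k1 + 2k2 + 2k3 + k4): x = -1.0500, y = 0.9625, dx/dtau = -1.0000, dy/dtau = -0.7500
step 2:
  k1: at (x, y) = (-1.050000, 0.962500), (dx/dtau, dy/dtau) = (-1.000000, -0.750000); Gamma_xxx = 0.000000, Gamma_xxy = 0.000000, Gamma_xyy = 0.000000, Gamma_yxx = 0.000000, Gamma_yxy = 0.000000, Gamma_yyy = 0.000000; k1 = (-1.000000, -0.750000, 0.000000, 0.000000)
  k2: at (x, y) = (-1.075000, 0.943750), (dx/dtau, dy/dtau) = (-1.000000, -0.750000); Gamma_xxx = 0.000000, Gamma_xxy = 0.000000, Gamma_xyy = 0.000000, Gamma_yxx = 0.000000, Gamma_yxy = 0.000000, Gamma_yyy = 0.000000; k2 = (-1.000000, -0.750000, 0.000000, 0.000000)
  k3: at (x, y) = (-1.075000, 0.943750), (dx/dtau, dy/dtau) = (-1.000000, -0.750000); Gamma_xxx = 0.000000, Gamma_xxy = 0.000000, Gamma_xyy = 0.000000, Gamma_yxx = 0.000000, Gamma_yxy = 0.000000, Gamma_yyy = 0.000000; k3 = (-1.000000, -0.750000, 0.000000, 0.000000)
  k4: at (x, y) = (-1.100000, 0.925000), (dx/dtau, dy/dtau) = (-1.000000, -0.750000); Gamma_xxx = 0.000000, Gamma_xxy = 0.000000, Gamma_xyy = 0.000000, Gamma_yxx = 0.000000, Gamma_yxy = 0.000000, Gamma_yyy = 0.000000; k4 = (-1.000000, -0.750000, 0.000000, 0.000000)
  Y <- Y + (h/6)(k1 + 2k2 + 2k3 + k4): x = -1.1000, y = 0.9250, dx/dtau = -1.0000, dy/dtau = -0.7500


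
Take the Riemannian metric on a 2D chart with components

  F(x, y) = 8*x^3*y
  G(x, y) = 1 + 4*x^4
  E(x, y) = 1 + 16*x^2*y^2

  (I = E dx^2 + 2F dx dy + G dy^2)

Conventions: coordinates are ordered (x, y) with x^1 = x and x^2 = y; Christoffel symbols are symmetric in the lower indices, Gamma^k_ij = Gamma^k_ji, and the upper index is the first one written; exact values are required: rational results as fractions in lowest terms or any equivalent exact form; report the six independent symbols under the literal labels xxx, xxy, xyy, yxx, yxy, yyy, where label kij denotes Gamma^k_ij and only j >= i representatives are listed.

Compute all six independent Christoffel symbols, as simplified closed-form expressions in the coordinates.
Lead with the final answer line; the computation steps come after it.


Answer: Gamma_xxx = 16*x*y^2/(4*x^4 + 16*x^2*y^2 + 1), Gamma_xxy = 16*x^2*y/(4*x^4 + 16*x^2*y^2 + 1), Gamma_xyy = 0, Gamma_yxx = 8*x^2*y/(4*x^4 + 16*x^2*y^2 + 1), Gamma_yxy = 8*x^3/(4*x^4 + 16*x^2*y^2 + 1), Gamma_yyy = 0

E = 1 + 16*x^2*y^2; F = 8*x^3*y; G = 1 + 4*x^4
Gamma^k_ij = (1/2) g^{kl} (d_i g_jl + d_j g_il - d_l g_ij), with g^inv = (1/(EG-F^2)) [[G, -F], [-F, E]]
first partials: E_x = 32*x*y^2, E_y = 32*x^2*y, F_x = 24*x^2*y, F_y = 8*x^3, G_x = 16*x^3, G_y = 0
D = EG - F^2 = 1 + 16*x^2*y^2 + 4*x^4
expanded: Gamma^x_xx = (G E_x - 2F F_x + F E_y)/(2D), Gamma^x_xy = (G E_y - F G_x)/(2D), Gamma^x_yy = (2G F_y - G G_x - F G_y)/(2D), Gamma^y_xx = (2E F_x - E E_y - F E_x)/(2D), Gamma^y_xy = (E G_x - F E_y)/(2D), Gamma^y_yy = (E G_y - 2F F_y + F G_x)/(2D); substitute and cancel common factors


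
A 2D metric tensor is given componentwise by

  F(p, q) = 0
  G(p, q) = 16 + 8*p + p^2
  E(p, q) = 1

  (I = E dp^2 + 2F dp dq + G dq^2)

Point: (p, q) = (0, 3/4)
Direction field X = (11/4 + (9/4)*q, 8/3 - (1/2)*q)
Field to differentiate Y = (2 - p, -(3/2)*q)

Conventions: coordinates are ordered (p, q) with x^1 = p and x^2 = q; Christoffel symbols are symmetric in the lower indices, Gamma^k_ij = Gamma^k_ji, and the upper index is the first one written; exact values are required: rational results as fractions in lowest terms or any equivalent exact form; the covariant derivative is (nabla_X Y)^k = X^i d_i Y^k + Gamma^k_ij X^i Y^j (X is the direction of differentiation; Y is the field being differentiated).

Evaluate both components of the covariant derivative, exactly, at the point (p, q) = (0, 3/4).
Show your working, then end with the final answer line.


E = 1, F = 0, G = 16 at the point
E_p = 0, E_q = 0, F_p = 0, F_q = 0, G_p = 8, G_q = 0
EG - F^2 = 16;  g^inv = (1/16) * [[16, 0], [0, 1]]
first-kind symbols [ij,l] = (1/2)(d_i g_jl + d_j g_il - d_l g_ij): [pp,p] = E_p/2 = 0, [pp,q] = F_p - E_q/2 = 0, [pq,p] = E_q/2 = 0, [pq,q] = G_p/2 = 4, [qq,p] = F_q - G_p/2 = -4, [qq,q] = G_q/2 = 0
Gamma^p_ij = (G*[ij,p] - F*[ij,q])/(EG - F^2), Gamma^q_ij = (E*[ij,q] - F*[ij,p])/(EG - F^2)
Gamma_ppp = 0, Gamma_ppq = 0, Gamma_pqq = -4, Gamma_qpp = 0, Gamma_qpq = 1/4, Gamma_qqq = 0
X = (71/16, 55/24), Y = (2, -9/8) at the point

Answer: (nabla_X Y)^p = 47/8, (nabla_X Y)^q = -5437/1536


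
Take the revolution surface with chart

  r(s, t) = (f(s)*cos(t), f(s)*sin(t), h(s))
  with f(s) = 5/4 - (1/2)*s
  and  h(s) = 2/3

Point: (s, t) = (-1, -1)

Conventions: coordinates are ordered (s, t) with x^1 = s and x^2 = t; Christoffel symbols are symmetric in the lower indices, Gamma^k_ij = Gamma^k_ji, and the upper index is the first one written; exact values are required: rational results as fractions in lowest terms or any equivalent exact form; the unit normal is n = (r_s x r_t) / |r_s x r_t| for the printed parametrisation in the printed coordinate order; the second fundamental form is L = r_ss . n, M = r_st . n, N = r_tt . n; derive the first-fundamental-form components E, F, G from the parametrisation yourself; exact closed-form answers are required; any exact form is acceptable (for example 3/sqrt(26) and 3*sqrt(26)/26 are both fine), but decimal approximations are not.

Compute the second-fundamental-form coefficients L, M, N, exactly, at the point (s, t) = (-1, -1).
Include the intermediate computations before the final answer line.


f = 7/4, f' = -1/2, f'' = 0, h' = 0, h'' = 0
E = 1/4, F = 0, G = 49/16; answer radicand W^2 = 1/4
unnormalised second-form numerators: l = 0, m = 0, n = 0; L = l/sqrt(1/4), and similarly M = m/sqrt(W^2), N = n/sqrt(W^2)

Answer: L = 0, M = 0, N = 0


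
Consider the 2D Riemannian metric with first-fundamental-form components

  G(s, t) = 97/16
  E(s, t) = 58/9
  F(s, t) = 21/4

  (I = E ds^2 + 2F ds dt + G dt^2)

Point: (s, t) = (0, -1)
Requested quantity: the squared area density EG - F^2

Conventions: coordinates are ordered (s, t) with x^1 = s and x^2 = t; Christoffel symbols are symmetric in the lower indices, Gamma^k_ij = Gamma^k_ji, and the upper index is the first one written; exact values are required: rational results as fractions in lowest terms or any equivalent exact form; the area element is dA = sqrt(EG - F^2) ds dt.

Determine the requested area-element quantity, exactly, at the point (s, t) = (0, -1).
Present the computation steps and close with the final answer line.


E = 58/9, F = 21/4, G = 97/16; EG - F^2 = 1657/144

Answer: EG - F^2 = 1657/144


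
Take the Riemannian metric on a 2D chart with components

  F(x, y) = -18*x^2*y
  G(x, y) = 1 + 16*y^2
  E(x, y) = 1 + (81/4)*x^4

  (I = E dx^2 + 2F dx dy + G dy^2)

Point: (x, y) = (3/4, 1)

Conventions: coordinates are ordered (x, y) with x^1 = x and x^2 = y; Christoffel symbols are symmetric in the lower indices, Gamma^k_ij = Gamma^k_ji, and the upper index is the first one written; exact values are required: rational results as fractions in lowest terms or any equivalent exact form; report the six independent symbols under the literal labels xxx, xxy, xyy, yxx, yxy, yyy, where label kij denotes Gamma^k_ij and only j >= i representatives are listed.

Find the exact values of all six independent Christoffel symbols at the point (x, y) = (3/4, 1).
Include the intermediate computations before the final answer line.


E = 7585/1024, F = -81/8, G = 17 at the point
E_x = 2187/64, E_y = 0, F_x = -27, F_y = -81/8, G_x = 0, G_y = 32
EG - F^2 = 23969/1024;  g^inv = (1024/23969) * [[17, 81/8], [81/8, 7585/1024]]
first-kind symbols [ij,l] = (1/2)(d_i g_jl + d_j g_il - d_l g_ij): [xx,x] = E_x/2 = 2187/128, [xx,y] = F_x - E_y/2 = -27, [xy,x] = E_y/2 = 0, [xy,y] = G_x/2 = 0, [yy,x] = F_y - G_x/2 = -81/8, [yy,y] = G_y/2 = 16
Gamma^x_ij = (G*[ij,x] - F*[ij,y])/(EG - F^2), Gamma^y_ij = (E*[ij,y] - F*[ij,x])/(EG - F^2)

Answer: Gamma_xxx = 17496/23969, Gamma_xxy = 0, Gamma_xyy = -10368/23969, Gamma_yxx = -27648/23969, Gamma_yxy = 0, Gamma_yyy = 16384/23969


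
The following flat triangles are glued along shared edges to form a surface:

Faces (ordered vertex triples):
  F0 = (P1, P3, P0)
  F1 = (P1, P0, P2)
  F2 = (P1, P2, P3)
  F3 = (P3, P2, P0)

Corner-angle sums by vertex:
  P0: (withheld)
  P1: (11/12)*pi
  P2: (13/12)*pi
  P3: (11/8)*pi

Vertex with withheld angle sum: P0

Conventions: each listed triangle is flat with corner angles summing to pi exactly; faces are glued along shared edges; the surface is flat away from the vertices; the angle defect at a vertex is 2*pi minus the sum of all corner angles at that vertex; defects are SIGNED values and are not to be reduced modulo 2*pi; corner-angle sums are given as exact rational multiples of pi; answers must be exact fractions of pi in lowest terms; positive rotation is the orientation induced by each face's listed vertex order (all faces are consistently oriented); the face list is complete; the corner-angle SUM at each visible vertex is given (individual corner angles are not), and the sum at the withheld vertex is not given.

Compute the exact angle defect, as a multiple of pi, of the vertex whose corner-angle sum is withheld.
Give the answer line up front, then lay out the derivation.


Answer: defect(P0) = (11/8)*pi

V = 4, E = 6, F = 4; chi = V - E + F = 2
Gauss-Bonnet: total defect = 2*pi*chi = 4*pi; visible defects sum to (21/8)*pi


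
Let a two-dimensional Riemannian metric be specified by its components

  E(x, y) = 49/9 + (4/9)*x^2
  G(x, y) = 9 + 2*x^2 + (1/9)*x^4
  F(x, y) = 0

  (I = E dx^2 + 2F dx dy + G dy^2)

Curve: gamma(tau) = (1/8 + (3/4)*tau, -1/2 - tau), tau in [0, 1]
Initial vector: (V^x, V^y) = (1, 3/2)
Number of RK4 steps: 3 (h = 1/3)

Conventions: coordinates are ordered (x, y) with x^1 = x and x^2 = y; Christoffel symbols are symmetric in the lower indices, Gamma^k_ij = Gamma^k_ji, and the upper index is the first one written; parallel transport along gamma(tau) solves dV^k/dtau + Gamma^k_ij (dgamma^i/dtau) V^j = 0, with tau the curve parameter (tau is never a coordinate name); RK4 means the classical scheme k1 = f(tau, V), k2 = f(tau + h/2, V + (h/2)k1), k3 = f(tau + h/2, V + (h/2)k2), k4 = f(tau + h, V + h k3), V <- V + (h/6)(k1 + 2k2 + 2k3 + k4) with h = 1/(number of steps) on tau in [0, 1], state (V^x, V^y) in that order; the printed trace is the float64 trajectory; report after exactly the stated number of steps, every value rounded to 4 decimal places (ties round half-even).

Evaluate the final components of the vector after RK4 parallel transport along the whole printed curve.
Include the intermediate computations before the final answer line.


gamma'(tau) = (3/4, -1); f(tau, V)^k = -Gamma^k_ij(gamma(tau)) gamma'^i(tau) V^j; h = 1/3; intermediate values shown to 6 dp
curve data and Christoffel symbols at the stage parameters:
  tau = 0.000000: gamma = (0.125000, -0.500000), gamma' = (0.750000, -1.000000); Gamma_xxx = 0.010191, Gamma_xxy = 0.000000, Gamma_xyy = -0.045939, Gamma_yxx = 0.000000, Gamma_yxy = 0.027730, Gamma_yyy = 0.000000
  tau = 0.166667: gamma = (0.250000, -0.666667), gamma' = (0.750000, -1.000000); Gamma_xxx = 0.020305, Gamma_xxy = 0.000000, Gamma_xyy = -0.092005, Gamma_yxx = 0.000000, Gamma_yxy = 0.055172, Gamma_yyy = 0.000000
  tau = 0.333333: gamma = (0.375000, -0.833333), gamma' = (0.750000, -1.000000); Gamma_xxx = 0.030265, Gamma_xxy = 0.000000, Gamma_xyy = -0.138320, Gamma_yxx = 0.000000, Gamma_yxy = 0.082051, Gamma_yyy = 0.000000
  tau = 0.500000: gamma = (0.500000, -1.000000), gamma' = (0.750000, -1.000000); Gamma_xxx = 0.040000, Gamma_xxy = 0.000000, Gamma_xyy = -0.185000, Gamma_yxx = 0.000000, Gamma_yxy = 0.108108, Gamma_yyy = 0.000000
  tau = 0.666667: gamma = (0.625000, -1.166667), gamma' = (0.750000, -1.000000); Gamma_xxx = 0.049444, Gamma_xxy = 0.000000, Gamma_xyy = -0.232154, Gamma_yxx = 0.000000, Gamma_yxy = 0.133111, Gamma_yyy = 0.000000
  tau = 0.833333: gamma = (0.750000, -1.333333), gamma' = (0.750000, -1.000000); Gamma_xxx = 0.058537, Gamma_xxy = 0.000000, Gamma_xyy = -0.279878, Gamma_yxx = 0.000000, Gamma_yxy = 0.156863, Gamma_yyy = 0.000000
  tau = 1.000000: gamma = (0.875000, -1.500000), gamma' = (0.750000, -1.000000); Gamma_xxx = 0.067227, Gamma_xxy = 0.000000, Gamma_xyy = -0.328256, Gamma_yxx = 0.000000, Gamma_yxy = 0.179200, Gamma_yyy = 0.000000
step 0: V^x = 1.0000, V^y = 1.5000
step 1: k1 = (-0.076553, -0.003466), k2 = (-0.152989, -0.007577), k3 = (-0.152732, -0.008251), k4 = (-0.228642, -0.014264); V <- V + (h/6)(k1 + 2k2 + 2k3 + k4): V^x = 0.9491, V^y = 1.4973
step 2: k1 = (-0.228643, -0.014266), k2 = (-0.303882, -0.022723), k3 = (-0.303245, -0.023965), k4 = (-0.377185, -0.035801); V <- V + (h/6)(k1 + 2k2 + 2k3 + k4): V^x = 0.8480, V^y = 1.4893
step 3: k1 = (-0.377189, -0.035808), k2 = (-0.449616, -0.051356), k3 = (-0.448361, -0.052945), k4 = (-0.518294, -0.072616); V <- V + (h/6)(k1 + 2k2 + 2k3 + k4): V^x = 0.6984, V^y = 1.4717

Answer: V^x = 0.6984, V^y = 1.4717


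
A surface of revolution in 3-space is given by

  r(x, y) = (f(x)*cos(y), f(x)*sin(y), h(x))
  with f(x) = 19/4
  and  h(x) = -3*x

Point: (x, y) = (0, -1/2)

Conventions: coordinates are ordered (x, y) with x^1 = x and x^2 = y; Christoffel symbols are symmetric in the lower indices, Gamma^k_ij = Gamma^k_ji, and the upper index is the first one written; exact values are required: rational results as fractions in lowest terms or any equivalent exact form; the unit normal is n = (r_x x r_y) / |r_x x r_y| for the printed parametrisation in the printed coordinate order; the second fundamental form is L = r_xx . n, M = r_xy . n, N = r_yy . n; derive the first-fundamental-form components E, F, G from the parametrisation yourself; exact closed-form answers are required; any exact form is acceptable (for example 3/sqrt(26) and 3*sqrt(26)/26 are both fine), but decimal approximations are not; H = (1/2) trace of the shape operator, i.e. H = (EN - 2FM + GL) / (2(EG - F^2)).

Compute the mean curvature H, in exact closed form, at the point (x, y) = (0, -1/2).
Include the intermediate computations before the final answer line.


f = 19/4, f' = 0, f'' = 0, h' = -3, h'' = 0
E = 9, F = 0, G = 361/16; answer radicand W^2 = 9
unnormalised second-form numerators: l = 0, m = 0, n = -57/4; L = l/sqrt(9), and similarly M = m/sqrt(W^2), N = n/sqrt(W^2)
H = (E*n - 2*F*m + G*l) / (2*(EG - F^2)*sqrt(W^2)); E*n - 2*F*m + G*l = -513/4, EG - F^2 = 3249/16, so H = (-6/19)/sqrt(9)

Answer: H = -2/19


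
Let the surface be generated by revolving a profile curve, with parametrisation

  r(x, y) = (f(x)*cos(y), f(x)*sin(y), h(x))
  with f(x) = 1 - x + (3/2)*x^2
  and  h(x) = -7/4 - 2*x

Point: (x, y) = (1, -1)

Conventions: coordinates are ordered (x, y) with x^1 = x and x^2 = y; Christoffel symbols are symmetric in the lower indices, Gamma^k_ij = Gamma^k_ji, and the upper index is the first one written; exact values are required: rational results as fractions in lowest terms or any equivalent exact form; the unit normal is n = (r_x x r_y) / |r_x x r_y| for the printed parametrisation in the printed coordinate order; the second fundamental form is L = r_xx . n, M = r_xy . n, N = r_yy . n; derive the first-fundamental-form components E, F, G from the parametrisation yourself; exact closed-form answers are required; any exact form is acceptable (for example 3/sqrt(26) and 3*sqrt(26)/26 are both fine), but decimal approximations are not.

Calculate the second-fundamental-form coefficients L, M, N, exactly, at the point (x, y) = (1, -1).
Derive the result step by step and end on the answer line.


f = 3/2, f' = 2, f'' = 3, h' = -2, h'' = 0
E = 8, F = 0, G = 9/4; answer radicand W^2 = 8
unnormalised second-form numerators: l = 6, m = 0, n = -3; L = l/sqrt(8), and similarly M = m/sqrt(W^2), N = n/sqrt(W^2)

Answer: L = 3*sqrt(2)/2, M = 0, N = -3*sqrt(2)/4


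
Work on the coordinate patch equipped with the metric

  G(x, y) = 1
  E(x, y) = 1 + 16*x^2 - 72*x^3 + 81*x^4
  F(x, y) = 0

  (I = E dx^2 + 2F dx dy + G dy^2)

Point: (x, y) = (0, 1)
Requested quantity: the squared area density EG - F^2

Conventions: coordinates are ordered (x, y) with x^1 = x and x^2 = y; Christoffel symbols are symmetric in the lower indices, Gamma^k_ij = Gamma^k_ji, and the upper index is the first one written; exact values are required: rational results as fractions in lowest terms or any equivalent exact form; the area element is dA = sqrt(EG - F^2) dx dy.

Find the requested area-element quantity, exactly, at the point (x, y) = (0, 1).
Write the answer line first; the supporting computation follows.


Answer: EG - F^2 = 1

E = 1, F = 0, G = 1; EG - F^2 = 1


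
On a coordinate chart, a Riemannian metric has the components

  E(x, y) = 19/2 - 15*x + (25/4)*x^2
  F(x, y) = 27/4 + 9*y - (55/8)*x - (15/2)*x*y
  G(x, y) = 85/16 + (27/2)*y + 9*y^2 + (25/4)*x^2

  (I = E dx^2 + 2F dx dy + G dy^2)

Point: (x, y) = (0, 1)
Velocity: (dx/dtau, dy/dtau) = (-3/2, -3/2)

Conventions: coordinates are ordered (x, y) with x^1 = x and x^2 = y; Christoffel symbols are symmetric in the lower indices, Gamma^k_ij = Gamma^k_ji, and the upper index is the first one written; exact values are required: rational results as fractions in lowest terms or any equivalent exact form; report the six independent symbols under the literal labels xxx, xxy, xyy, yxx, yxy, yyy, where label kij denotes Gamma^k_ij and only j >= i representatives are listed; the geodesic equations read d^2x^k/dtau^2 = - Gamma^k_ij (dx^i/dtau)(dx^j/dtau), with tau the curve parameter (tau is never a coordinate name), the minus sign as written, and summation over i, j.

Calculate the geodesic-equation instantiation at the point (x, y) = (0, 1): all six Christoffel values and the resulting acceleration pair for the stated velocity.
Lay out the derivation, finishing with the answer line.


E = 19/2, F = 63/4, G = 445/16 at the point
E_x = -15, E_y = 0, F_x = -115/8, F_y = 9, G_x = 0, G_y = 63/2
EG - F^2 = 517/32;  g^inv = (32/517) * [[445/16, -63/4], [-63/4, 19/2]]
first-kind symbols [ij,l] = (1/2)(d_i g_jl + d_j g_il - d_l g_ij): [xx,x] = E_x/2 = -15/2, [xx,y] = F_x - E_y/2 = -115/8, [xy,x] = E_y/2 = 0, [xy,y] = G_x/2 = 0, [yy,x] = F_y - G_x/2 = 9, [yy,y] = G_y/2 = 63/4
Gamma^x_ij = (G*[ij,x] - F*[ij,y])/(EG - F^2), Gamma^y_ij = (E*[ij,y] - F*[ij,x])/(EG - F^2)
Gamma_xxx = 570/517, Gamma_xxy = 0, Gamma_xyy = 72/517, Gamma_yxx = -590/517, Gamma_yxy = 0, Gamma_yyy = 252/517
d^2x/dtau^2 = -(Gamma_xxx*(-3/2)^2 + 2*Gamma_xxy*(-3/2)*(-3/2) + Gamma_xyy*(-3/2)^2) = -2889/1034
d^2y/dtau^2 = -(Gamma_yxx*(-3/2)^2 + 2*Gamma_yxy*(-3/2)*(-3/2) + Gamma_yyy*(-3/2)^2) = 1521/1034

Answer: Gamma_xxx = 570/517, Gamma_xxy = 0, Gamma_xyy = 72/517, Gamma_yxx = -590/517, Gamma_yxy = 0, Gamma_yyy = 252/517; accelerations (d^2x/dtau^2, d^2y/dtau^2) = (-2889/1034, 1521/1034)


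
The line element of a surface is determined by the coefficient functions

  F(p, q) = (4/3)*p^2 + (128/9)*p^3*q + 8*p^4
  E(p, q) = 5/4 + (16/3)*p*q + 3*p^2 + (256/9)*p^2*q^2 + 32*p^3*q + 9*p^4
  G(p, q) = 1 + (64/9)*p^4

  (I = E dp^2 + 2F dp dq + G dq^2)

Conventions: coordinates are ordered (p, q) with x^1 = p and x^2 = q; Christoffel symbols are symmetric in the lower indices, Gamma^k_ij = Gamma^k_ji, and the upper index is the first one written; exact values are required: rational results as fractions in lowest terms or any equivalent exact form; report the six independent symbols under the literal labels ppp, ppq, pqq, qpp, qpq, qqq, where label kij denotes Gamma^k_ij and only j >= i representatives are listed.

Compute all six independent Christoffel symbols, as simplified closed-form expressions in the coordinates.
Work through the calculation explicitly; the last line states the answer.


E = 5/4 + (16/3)*p*q + 3*p^2 + (256/9)*p^2*q^2 + 32*p^3*q + 9*p^4; F = (4/3)*p^2 + (128/9)*p^3*q + 8*p^4; G = 1 + (64/9)*p^4
Gamma^k_ij = (1/2) g^{kl} (d_i g_jl + d_j g_il - d_l g_ij), with g^inv = (1/(EG-F^2)) [[G, -F], [-F, E]]
first partials: E_p = (16/3)*q + 6*p + (512/9)*p*q^2 + 96*p^2*q + 36*p^3, E_q = (16/3)*p + (512/9)*p^2*q + 32*p^3, F_p = (8/3)*p + (128/3)*p^2*q + 32*p^3, F_q = (128/9)*p^3, G_p = (256/9)*p^3, G_q = 0
D = EG - F^2 = 5/4 + (16/3)*p*q + 3*p^2 + (256/9)*p^2*q^2 + 32*p^3*q + (145/9)*p^4
expanded: Gamma^p_pp = (G E_p - 2F F_p + F E_q)/(2D), Gamma^p_pq = (G E_q - F G_p)/(2D), Gamma^p_qq = (2G F_q - G G_p - F G_q)/(2D), Gamma^q_pp = (2E F_p - E E_q - F E_p)/(2D), Gamma^q_pq = (E G_p - F E_q)/(2D), Gamma^q_qq = (E G_q - 2F F_q + F G_p)/(2D); substitute and cancel common factors

Answer: Gamma_ppp = (648*p^3 + 1728*p^2*q + 1024*p*q^2 + 108*p + 96*q)/(580*p^4 + 1152*p^3*q + 1024*p^2*q^2 + 108*p^2 + 192*p*q + 45), Gamma_ppq = (576*p^3 + 1024*p^2*q + 96*p)/(580*p^4 + 1152*p^3*q + 1024*p^2*q^2 + 108*p^2 + 192*p*q + 45), Gamma_pqq = 0, Gamma_qpp = (576*p^3 + 512*p^2*q)/(580*p^4 + 1152*p^3*q + 1024*p^2*q^2 + 108*p^2 + 192*p*q + 45), Gamma_qpq = 512*p^3/(580*p^4 + 1152*p^3*q + 1024*p^2*q^2 + 108*p^2 + 192*p*q + 45), Gamma_qqq = 0


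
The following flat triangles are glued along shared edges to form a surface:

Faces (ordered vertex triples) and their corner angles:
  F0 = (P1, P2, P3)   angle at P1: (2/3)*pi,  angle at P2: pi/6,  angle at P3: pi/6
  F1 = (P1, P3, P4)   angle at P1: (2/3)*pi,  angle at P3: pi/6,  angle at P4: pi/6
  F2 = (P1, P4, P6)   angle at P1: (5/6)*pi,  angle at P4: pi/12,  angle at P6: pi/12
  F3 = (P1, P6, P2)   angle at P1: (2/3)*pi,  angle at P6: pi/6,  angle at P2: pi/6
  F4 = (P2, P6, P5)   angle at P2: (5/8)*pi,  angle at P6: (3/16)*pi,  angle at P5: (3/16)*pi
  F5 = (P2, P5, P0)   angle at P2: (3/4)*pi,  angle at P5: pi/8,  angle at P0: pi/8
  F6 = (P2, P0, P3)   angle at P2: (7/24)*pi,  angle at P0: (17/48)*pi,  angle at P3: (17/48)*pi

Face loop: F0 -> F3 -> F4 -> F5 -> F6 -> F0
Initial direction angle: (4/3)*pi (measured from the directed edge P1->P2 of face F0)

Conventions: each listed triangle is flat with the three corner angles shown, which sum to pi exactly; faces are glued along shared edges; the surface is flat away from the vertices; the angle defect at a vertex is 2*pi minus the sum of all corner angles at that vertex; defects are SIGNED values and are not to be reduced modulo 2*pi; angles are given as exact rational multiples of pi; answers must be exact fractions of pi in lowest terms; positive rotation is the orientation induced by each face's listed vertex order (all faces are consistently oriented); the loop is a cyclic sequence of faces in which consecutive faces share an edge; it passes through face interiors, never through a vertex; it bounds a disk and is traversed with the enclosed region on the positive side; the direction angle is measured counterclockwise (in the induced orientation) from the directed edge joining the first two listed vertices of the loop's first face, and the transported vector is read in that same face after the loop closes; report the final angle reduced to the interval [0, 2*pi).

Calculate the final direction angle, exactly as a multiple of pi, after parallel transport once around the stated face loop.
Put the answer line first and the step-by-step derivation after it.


Answer: final direction angle = (4/3)*pi

enclosed vertex P2: corner angles sum to 2*pi, defect = 2*pi - 2*pi = 0
adding the enclosed defects to the starting angle (mod 2*pi, induced orientation) gives the holonomy
final angle = (4/3)*pi + 0 = (4/3)*pi (mod 2*pi)


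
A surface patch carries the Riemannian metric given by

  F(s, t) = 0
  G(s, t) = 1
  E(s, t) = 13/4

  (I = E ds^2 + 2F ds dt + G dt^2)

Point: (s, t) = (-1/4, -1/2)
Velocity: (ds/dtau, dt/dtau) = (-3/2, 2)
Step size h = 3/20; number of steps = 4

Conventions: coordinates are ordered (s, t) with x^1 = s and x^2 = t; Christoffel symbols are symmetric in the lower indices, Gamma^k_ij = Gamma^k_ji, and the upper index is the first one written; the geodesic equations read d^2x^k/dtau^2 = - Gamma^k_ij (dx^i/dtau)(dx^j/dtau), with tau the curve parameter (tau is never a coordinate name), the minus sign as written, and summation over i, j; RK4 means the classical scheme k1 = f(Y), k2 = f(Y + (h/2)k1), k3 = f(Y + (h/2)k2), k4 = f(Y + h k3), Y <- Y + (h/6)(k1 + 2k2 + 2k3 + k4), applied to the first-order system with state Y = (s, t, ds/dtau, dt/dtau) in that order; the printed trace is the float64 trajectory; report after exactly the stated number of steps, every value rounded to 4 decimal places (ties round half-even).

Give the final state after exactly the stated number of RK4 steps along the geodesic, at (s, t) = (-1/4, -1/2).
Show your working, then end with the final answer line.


f(Y) = (ds/dtau, dt/dtau, -Gamma^s_ij Y'^i Y'^j, -Gamma^t_ij Y'^i Y'^j) with the Gammas evaluated at the stage position; h = 0.150000; intermediate values shown to 6 dp
step 0: s = -0.2500, t = -0.5000, ds/dtau = -1.5000, dt/dtau = 2.0000
step 1:
  k1: at (s, t) = (-0.250000, -0.500000), (ds/dtau, dt/dtau) = (-1.500000, 2.000000); Gamma_sss = 0.000000, Gamma_sst = 0.000000, Gamma_stt = 0.000000, Gamma_tss = 0.000000, Gamma_tst = 0.000000, Gamma_ttt = 0.000000; k1 = (-1.500000, 2.000000, 0.000000, 0.000000)
  k2: at (s, t) = (-0.362500, -0.350000), (ds/dtau, dt/dtau) = (-1.500000, 2.000000); Gamma_sss = 0.000000, Gamma_sst = 0.000000, Gamma_stt = 0.000000, Gamma_tss = 0.000000, Gamma_tst = 0.000000, Gamma_ttt = 0.000000; k2 = (-1.500000, 2.000000, 0.000000, 0.000000)
  k3: at (s, t) = (-0.362500, -0.350000), (ds/dtau, dt/dtau) = (-1.500000, 2.000000); Gamma_sss = 0.000000, Gamma_sst = 0.000000, Gamma_stt = 0.000000, Gamma_tss = 0.000000, Gamma_tst = 0.000000, Gamma_ttt = 0.000000; k3 = (-1.500000, 2.000000, 0.000000, 0.000000)
  k4: at (s, t) = (-0.475000, -0.200000), (ds/dtau, dt/dtau) = (-1.500000, 2.000000); Gamma_sss = 0.000000, Gamma_sst = 0.000000, Gamma_stt = 0.000000, Gamma_tss = 0.000000, Gamma_tst = 0.000000, Gamma_ttt = 0.000000; k4 = (-1.500000, 2.000000, 0.000000, 0.000000)
  Y <- Y + (h/6)(k1 + 2k2 + 2k3 + k4): s = -0.4750, t = -0.2000, ds/dtau = -1.5000, dt/dtau = 2.0000
step 2:
  k1: at (s, t) = (-0.475000, -0.200000), (ds/dtau, dt/dtau) = (-1.500000, 2.000000); Gamma_sss = 0.000000, Gamma_sst = 0.000000, Gamma_stt = 0.000000, Gamma_tss = 0.000000, Gamma_tst = 0.000000, Gamma_ttt = 0.000000; k1 = (-1.500000, 2.000000, 0.000000, 0.000000)
  k2: at (s, t) = (-0.587500, -0.050000), (ds/dtau, dt/dtau) = (-1.500000, 2.000000); Gamma_sss = 0.000000, Gamma_sst = 0.000000, Gamma_stt = 0.000000, Gamma_tss = 0.000000, Gamma_tst = 0.000000, Gamma_ttt = 0.000000; k2 = (-1.500000, 2.000000, 0.000000, 0.000000)
  k3: at (s, t) = (-0.587500, -0.050000), (ds/dtau, dt/dtau) = (-1.500000, 2.000000); Gamma_sss = 0.000000, Gamma_sst = 0.000000, Gamma_stt = 0.000000, Gamma_tss = 0.000000, Gamma_tst = 0.000000, Gamma_ttt = 0.000000; k3 = (-1.500000, 2.000000, 0.000000, 0.000000)
  k4: at (s, t) = (-0.700000, 0.100000), (ds/dtau, dt/dtau) = (-1.500000, 2.000000); Gamma_sss = 0.000000, Gamma_sst = 0.000000, Gamma_stt = 0.000000, Gamma_tss = 0.000000, Gamma_tst = 0.000000, Gamma_ttt = 0.000000; k4 = (-1.500000, 2.000000, 0.000000, 0.000000)
  Y <- Y + (h/6)(k1 + 2k2 + 2k3 + k4): s = -0.7000, t = 0.1000, ds/dtau = -1.5000, dt/dtau = 2.0000
step 3:
  k1: at (s, t) = (-0.700000, 0.100000), (ds/dtau, dt/dtau) = (-1.500000, 2.000000); Gamma_sss = 0.000000, Gamma_sst = 0.000000, Gamma_stt = 0.000000, Gamma_tss = 0.000000, Gamma_tst = 0.000000, Gamma_ttt = 0.000000; k1 = (-1.500000, 2.000000, 0.000000, 0.000000)
  k2: at (s, t) = (-0.812500, 0.250000), (ds/dtau, dt/dtau) = (-1.500000, 2.000000); Gamma_sss = 0.000000, Gamma_sst = 0.000000, Gamma_stt = 0.000000, Gamma_tss = 0.000000, Gamma_tst = 0.000000, Gamma_ttt = 0.000000; k2 = (-1.500000, 2.000000, 0.000000, 0.000000)
  k3: at (s, t) = (-0.812500, 0.250000), (ds/dtau, dt/dtau) = (-1.500000, 2.000000); Gamma_sss = 0.000000, Gamma_sst = 0.000000, Gamma_stt = 0.000000, Gamma_tss = 0.000000, Gamma_tst = 0.000000, Gamma_ttt = 0.000000; k3 = (-1.500000, 2.000000, 0.000000, 0.000000)
  k4: at (s, t) = (-0.925000, 0.400000), (ds/dtau, dt/dtau) = (-1.500000, 2.000000); Gamma_sss = 0.000000, Gamma_sst = 0.000000, Gamma_stt = 0.000000, Gamma_tss = 0.000000, Gamma_tst = 0.000000, Gamma_ttt = 0.000000; k4 = (-1.500000, 2.000000, 0.000000, 0.000000)
  Y <- Y + (h/6)(k1 + 2k2 + 2k3 + k4): s = -0.9250, t = 0.4000, ds/dtau = -1.5000, dt/dtau = 2.0000
step 4:
  k1: at (s, t) = (-0.925000, 0.400000), (ds/dtau, dt/dtau) = (-1.500000, 2.000000); Gamma_sss = 0.000000, Gamma_sst = 0.000000, Gamma_stt = 0.000000, Gamma_tss = 0.000000, Gamma_tst = 0.000000, Gamma_ttt = 0.000000; k1 = (-1.500000, 2.000000, 0.000000, 0.000000)
  k2: at (s, t) = (-1.037500, 0.550000), (ds/dtau, dt/dtau) = (-1.500000, 2.000000); Gamma_sss = 0.000000, Gamma_sst = 0.000000, Gamma_stt = 0.000000, Gamma_tss = 0.000000, Gamma_tst = 0.000000, Gamma_ttt = 0.000000; k2 = (-1.500000, 2.000000, 0.000000, 0.000000)
  k3: at (s, t) = (-1.037500, 0.550000), (ds/dtau, dt/dtau) = (-1.500000, 2.000000); Gamma_sss = 0.000000, Gamma_sst = 0.000000, Gamma_stt = 0.000000, Gamma_tss = 0.000000, Gamma_tst = 0.000000, Gamma_ttt = 0.000000; k3 = (-1.500000, 2.000000, 0.000000, 0.000000)
  k4: at (s, t) = (-1.150000, 0.700000), (ds/dtau, dt/dtau) = (-1.500000, 2.000000); Gamma_sss = 0.000000, Gamma_sst = 0.000000, Gamma_stt = 0.000000, Gamma_tss = 0.000000, Gamma_tst = 0.000000, Gamma_ttt = 0.000000; k4 = (-1.500000, 2.000000, 0.000000, 0.000000)
  Y <- Y + (h/6)(k1 + 2k2 + 2k3 + k4): s = -1.1500, t = 0.7000, ds/dtau = -1.5000, dt/dtau = 2.0000

Answer: s = -1.1500, t = 0.7000, ds/dtau = -1.5000, dt/dtau = 2.0000


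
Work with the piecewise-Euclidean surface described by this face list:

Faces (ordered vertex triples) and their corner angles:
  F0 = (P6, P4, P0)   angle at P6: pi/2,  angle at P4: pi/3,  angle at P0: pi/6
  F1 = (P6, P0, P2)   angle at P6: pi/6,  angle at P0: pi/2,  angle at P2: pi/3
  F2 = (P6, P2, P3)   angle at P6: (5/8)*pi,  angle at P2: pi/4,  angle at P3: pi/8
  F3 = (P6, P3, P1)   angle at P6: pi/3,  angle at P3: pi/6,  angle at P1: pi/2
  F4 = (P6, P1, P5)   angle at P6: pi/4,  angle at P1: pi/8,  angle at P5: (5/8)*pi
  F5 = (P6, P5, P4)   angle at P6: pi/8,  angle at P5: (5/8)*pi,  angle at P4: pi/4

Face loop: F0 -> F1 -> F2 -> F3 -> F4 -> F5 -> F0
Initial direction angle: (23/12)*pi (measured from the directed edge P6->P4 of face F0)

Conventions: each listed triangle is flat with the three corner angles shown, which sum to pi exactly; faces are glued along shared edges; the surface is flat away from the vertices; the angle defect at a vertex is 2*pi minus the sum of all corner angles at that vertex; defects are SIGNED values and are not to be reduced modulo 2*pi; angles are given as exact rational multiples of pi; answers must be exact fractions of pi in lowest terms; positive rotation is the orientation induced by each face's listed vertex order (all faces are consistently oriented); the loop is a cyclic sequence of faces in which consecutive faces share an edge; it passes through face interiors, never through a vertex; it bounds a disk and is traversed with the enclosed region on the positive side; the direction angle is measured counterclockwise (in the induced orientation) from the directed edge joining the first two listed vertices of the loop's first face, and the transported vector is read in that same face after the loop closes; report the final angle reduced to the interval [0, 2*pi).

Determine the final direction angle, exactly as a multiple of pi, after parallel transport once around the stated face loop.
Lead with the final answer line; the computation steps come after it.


Answer: final direction angle = (23/12)*pi

enclosed vertex P6: corner angles sum to 2*pi, defect = 2*pi - 2*pi = 0
adding the enclosed defects to the starting angle (mod 2*pi, induced orientation) gives the holonomy
final angle = (23/12)*pi + 0 = (23/12)*pi (mod 2*pi)


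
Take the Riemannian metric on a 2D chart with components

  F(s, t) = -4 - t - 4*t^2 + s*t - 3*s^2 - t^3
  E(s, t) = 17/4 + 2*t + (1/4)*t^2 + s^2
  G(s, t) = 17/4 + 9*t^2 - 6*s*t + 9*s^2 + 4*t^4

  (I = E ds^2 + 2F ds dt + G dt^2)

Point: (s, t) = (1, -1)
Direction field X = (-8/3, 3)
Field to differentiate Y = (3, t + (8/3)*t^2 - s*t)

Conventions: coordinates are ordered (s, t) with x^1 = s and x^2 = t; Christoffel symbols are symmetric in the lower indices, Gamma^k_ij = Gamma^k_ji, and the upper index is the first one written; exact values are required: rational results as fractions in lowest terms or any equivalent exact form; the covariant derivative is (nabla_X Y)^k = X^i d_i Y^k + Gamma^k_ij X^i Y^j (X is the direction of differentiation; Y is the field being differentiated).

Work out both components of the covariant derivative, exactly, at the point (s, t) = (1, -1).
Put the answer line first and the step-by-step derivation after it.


Answer: (nabla_X Y)^s = -133039/618, (nabla_X Y)^t = -27116/309

E = 7/2, F = -10, G = 129/4 at the point
E_s = 2, E_t = 3/2, F_s = -7, F_t = 5, G_s = 24, G_t = -40
EG - F^2 = 103/8;  g^inv = (8/103) * [[129/4, 10], [10, 7/2]]
first-kind symbols [ij,l] = (1/2)(d_i g_jl + d_j g_il - d_l g_ij): [ss,s] = E_s/2 = 1, [ss,t] = F_s - E_t/2 = -31/4, [st,s] = E_t/2 = 3/4, [st,t] = G_s/2 = 12, [tt,s] = F_t - G_s/2 = -7, [tt,t] = G_t/2 = -20
Gamma^s_ij = (G*[ij,s] - F*[ij,t])/(EG - F^2), Gamma^t_ij = (E*[ij,t] - F*[ij,s])/(EG - F^2)
Gamma_sss = -362/103, Gamma_sst = 2307/206, Gamma_stt = -3406/103, Gamma_tss = -137/103, Gamma_tst = 396/103, Gamma_ttt = -1120/103
X = (-8/3, 3), Y = (3, 8/3) at the point
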